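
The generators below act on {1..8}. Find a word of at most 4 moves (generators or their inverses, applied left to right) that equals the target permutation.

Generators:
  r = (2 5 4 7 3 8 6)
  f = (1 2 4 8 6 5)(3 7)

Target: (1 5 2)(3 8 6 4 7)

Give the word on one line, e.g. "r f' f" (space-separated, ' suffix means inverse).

f r' f

  after f: (1 2 4 8 6 5)(3 7)
  after r': (1 6 2 5)(3 4)
  after f: (1 5 2)(3 8 6 4 7)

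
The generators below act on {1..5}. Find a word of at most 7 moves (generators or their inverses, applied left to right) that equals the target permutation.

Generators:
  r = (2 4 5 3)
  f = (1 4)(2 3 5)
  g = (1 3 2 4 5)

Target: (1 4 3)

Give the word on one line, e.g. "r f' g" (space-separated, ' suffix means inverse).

f g r' f f

  after f: (1 4)(2 3 5)
  after g: (1 5 4 3)
  after r': (1 4 5 2 3)
  after f: (2 5 3 4)
  after f: (1 4 3)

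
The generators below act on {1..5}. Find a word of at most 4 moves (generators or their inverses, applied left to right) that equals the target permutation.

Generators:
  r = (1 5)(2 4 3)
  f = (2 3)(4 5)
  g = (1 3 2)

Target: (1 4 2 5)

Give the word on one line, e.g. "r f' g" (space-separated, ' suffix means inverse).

g f' r g'

  after g: (1 3 2)
  after f': (1 2)(4 5)
  after r: (1 4)(2 5 3)
  after g': (1 4 2 5)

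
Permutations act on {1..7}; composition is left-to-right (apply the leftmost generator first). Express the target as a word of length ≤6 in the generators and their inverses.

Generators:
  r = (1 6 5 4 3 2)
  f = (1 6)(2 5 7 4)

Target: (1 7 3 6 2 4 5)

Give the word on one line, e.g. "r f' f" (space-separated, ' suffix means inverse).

r' f f r'

  after r': (1 2 3 4 5 6)
  after f: (1 5)(2 3)(4 7)
  after f: (1 7 2 3 5 6)
  after r': (1 7 3 6 2 4 5)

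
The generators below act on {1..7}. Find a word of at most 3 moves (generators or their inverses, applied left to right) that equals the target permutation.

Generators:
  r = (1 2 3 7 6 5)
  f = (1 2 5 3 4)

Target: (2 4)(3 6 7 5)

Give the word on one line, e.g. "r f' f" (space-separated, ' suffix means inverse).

r f r

  after r: (1 2 3 7 6 5)
  after f: (1 5 2 4)(3 7 6)
  after r: (2 4)(3 6 7 5)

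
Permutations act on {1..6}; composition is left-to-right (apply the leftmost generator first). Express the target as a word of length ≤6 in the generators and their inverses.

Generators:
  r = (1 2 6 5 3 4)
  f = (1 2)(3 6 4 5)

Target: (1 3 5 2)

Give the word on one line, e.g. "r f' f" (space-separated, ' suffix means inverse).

f f f r f'

  after f: (1 2)(3 6 4 5)
  after f: (3 4)(5 6)
  after f: (1 2)(3 5 4 6)
  after r: (1 6 4 5)
  after f': (1 3 5 2)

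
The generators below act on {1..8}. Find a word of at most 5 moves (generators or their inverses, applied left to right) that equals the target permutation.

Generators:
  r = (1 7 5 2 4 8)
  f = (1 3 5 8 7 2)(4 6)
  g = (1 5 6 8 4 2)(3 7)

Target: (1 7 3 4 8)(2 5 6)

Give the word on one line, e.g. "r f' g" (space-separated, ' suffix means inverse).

  after g: (1 5 6 8 4 2)(3 7)
  after r: (1 2 7 3 5 6)
  after g: (2 3 6 5 8 4)
  after r': (1 8 2 3 6 7)(4 5)
  after f: (1 7 3 4 8)(2 5 6)

g r g r' f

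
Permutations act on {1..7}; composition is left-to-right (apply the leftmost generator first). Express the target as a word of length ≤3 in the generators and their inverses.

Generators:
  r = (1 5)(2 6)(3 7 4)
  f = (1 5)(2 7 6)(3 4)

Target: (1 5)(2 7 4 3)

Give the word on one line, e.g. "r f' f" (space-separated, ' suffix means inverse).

r f f

  after r: (1 5)(2 6)(3 7 4)
  after f: (3 6 7)
  after f: (1 5)(2 7 4 3)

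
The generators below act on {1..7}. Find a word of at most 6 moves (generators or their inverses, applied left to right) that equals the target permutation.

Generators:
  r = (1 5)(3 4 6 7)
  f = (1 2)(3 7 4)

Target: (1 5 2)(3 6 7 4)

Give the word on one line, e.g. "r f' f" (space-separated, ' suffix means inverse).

  after r: (1 5)(3 4 6 7)
  after f: (1 5 2)(4 6)
  after r': (2 5)(3 7 6)
  after r': (1 5 2)(3 6 7 4)

r f r' r'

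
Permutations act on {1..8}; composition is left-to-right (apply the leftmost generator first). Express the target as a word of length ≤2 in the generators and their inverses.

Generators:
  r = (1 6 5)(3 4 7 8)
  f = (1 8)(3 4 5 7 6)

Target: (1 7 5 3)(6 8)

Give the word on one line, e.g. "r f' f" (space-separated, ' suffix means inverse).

r' f

  after r': (1 5 6)(3 8 7 4)
  after f: (1 7 5 3)(6 8)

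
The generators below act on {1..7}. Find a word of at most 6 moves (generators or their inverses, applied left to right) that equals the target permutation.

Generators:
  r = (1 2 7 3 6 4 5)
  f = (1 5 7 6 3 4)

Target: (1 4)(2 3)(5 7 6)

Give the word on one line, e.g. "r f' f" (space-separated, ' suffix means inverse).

  after r: (1 2 7 3 6 4 5)
  after f': (1 2 5 4)(3 7 6)
  after r': (2 4 5 6 7 3)
  after f': (1 4)(2 3)(5 7 6)

r f' r' f'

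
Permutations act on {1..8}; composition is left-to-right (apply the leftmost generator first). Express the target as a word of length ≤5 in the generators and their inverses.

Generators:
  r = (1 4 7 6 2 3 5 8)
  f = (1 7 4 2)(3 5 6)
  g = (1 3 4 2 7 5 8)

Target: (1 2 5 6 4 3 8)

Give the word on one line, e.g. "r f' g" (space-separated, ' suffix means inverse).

  after f': (1 2 4 7)(3 6 5)
  after f': (1 4)(2 7)(3 5 6)
  after g: (1 2 5 6 4 3 8)

f' f' g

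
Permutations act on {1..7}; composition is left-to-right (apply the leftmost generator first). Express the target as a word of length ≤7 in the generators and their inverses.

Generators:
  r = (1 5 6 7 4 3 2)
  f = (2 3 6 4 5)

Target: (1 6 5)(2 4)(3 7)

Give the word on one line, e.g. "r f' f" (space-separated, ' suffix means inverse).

f r f f f

  after f: (2 3 6 4 5)
  after r: (1 5)(3 7 4 6)
  after f: (1 2 3 7 5)
  after f: (1 3 7 2 6 4 5)
  after f: (1 6 5)(2 4)(3 7)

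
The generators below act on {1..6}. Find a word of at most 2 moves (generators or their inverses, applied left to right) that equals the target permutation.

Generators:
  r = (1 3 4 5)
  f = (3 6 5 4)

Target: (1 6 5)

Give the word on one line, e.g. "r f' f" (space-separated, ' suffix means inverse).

r f

  after r: (1 3 4 5)
  after f: (1 6 5)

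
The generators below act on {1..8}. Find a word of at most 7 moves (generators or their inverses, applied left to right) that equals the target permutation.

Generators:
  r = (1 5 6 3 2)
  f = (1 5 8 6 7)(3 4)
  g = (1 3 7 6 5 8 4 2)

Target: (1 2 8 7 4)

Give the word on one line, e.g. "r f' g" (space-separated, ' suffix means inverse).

  after f: (1 5 8 6 7)(3 4)
  after r: (1 6 7 5 8 3 4 2)
  after r: (1 3 4)(2 5 8)(6 7)
  after r: (1 2 6 7 3 4 5 8)
  after f': (1 2 8 7 4)

f r r r f'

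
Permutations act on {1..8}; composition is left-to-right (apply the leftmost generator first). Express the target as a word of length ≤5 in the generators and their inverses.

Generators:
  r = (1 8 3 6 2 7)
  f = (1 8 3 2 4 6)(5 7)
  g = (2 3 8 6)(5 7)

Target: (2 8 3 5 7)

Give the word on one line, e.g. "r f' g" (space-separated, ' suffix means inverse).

  after r': (1 7 2 6 3 8)
  after g: (1 5 7 3 6 8)
  after g: (1 7 8)(2 3)
  after r: (2 6)(3 7)
  after g': (2 8 3 5 7)

r' g g r g'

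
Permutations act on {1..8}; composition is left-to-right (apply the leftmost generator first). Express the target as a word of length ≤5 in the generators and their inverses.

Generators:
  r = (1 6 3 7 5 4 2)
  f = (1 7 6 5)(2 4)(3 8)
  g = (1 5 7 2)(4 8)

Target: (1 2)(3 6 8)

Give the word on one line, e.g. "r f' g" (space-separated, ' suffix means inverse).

  after r: (1 6 3 7 5 4 2)
  after f: (1 5 2 7)(3 6 8)
  after g: (1 7 5)(3 6 4 8)
  after g: (1 2)(3 6 8)

r f g g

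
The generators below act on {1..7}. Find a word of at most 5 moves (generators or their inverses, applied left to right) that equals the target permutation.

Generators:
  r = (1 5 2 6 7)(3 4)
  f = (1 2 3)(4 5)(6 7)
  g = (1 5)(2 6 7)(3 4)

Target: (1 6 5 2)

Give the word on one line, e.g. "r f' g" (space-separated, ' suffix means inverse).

  after r: (1 5 2 6 7)(3 4)
  after g': (5 7)
  after r': (1 7)(2 5 6)(3 4)
  after r': (1 6 5 2)

r g' r' r'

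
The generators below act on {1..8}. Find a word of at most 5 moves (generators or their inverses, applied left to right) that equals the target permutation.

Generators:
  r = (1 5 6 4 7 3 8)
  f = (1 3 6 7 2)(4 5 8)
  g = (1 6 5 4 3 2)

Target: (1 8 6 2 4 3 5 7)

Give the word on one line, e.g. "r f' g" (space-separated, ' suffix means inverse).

  after f': (1 2 7 6 3)(4 8 5)
  after g: (2 7 5 3 6)(4 8)
  after r': (1 8 6 2 4 3 5 7)

f' g r'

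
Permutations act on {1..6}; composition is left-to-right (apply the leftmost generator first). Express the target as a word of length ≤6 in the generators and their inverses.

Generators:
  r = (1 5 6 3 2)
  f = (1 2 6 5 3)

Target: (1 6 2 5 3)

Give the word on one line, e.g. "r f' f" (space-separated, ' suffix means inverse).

f r r f r'

  after f: (1 2 6 5 3)
  after r: (2 3 5)
  after r: (1 5)(3 6)
  after f: (1 3 5 2 6)
  after r': (1 6 2 5 3)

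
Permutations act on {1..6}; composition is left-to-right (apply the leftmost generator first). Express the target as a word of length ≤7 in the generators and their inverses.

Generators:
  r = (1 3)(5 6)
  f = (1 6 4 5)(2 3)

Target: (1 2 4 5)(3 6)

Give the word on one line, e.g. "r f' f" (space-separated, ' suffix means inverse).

r f r f' f'

  after r: (1 3)(5 6)
  after f: (1 2 3 6)(4 5)
  after r: (1 2)(3 5 4 6)
  after f': (1 3 4)(2 5 6)
  after f': (1 2 4 5)(3 6)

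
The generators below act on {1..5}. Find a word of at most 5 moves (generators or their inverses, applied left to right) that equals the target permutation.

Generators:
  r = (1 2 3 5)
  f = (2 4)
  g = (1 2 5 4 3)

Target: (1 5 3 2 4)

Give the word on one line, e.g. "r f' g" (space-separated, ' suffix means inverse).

r f g'

  after r: (1 2 3 5)
  after f: (1 4 2 3 5)
  after g': (1 5 3 2 4)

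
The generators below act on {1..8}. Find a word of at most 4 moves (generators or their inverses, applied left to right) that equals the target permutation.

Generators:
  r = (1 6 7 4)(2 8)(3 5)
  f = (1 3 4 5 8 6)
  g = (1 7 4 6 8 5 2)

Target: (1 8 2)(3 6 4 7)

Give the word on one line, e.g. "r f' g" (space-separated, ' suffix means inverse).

r' f f

  after r': (1 4 7 6)(2 8)(3 5)
  after f: (1 5 4 7)(2 6 3 8)
  after f: (1 8 2)(3 6 4 7)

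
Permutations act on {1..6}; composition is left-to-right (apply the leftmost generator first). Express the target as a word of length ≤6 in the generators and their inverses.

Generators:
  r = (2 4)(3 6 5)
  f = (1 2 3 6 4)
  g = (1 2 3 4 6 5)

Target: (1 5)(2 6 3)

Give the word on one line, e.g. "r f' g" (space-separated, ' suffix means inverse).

f' r f r g

  after f': (1 4 6 3 2)
  after r: (1 2)(3 4 5)
  after f: (1 3)(4 5 6)
  after r: (1 6 2 4 3)
  after g: (1 5)(2 6 3)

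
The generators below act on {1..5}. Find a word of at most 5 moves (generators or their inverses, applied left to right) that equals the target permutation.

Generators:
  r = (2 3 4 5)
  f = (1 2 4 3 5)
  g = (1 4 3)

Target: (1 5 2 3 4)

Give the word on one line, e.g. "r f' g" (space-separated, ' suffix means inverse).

g f' f' f'

  after g: (1 4 3)
  after f': (1 2)(3 5)
  after f': (2 5 4)
  after f': (1 5 2 3 4)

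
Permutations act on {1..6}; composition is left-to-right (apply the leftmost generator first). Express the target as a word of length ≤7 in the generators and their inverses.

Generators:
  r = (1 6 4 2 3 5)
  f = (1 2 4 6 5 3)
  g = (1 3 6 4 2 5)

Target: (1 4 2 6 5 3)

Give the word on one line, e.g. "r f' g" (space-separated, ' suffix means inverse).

  after r: (1 6 4 2 3 5)
  after f: (1 5 2)
  after r': (1 3 2 5 4 6)
  after g: (1 6 3 5 2)
  after r: (1 4 2 6 5 3)

r f r' g r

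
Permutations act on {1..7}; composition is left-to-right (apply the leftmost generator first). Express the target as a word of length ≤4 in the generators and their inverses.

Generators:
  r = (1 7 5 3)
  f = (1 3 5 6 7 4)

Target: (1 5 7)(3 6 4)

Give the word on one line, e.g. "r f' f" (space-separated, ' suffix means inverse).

r' f' r' f

  after r': (1 3 5 7)
  after f': (4 7)(5 6)
  after r': (1 3 5 6 7 4)
  after f: (1 5 7)(3 6 4)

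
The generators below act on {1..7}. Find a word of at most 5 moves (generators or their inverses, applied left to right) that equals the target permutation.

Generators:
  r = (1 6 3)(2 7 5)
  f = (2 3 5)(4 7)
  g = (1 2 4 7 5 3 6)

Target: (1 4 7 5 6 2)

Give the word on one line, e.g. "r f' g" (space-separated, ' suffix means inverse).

  after g': (1 6 3 5 7 4 2)
  after r': (2 3 7 4 5)
  after r': (1 3 2 6)(4 7)
  after f': (1 2 6)(3 5)
  after g: (1 4 7 5 6 2)

g' r' r' f' g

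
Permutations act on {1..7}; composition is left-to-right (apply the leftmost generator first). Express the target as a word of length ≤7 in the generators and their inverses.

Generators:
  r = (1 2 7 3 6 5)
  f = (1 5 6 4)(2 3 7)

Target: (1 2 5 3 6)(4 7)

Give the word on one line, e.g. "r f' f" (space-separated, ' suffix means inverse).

  after f: (1 5 6 4)(2 3 7)
  after r: (2 6 4)
  after r: (1 2 5)(3 6 4 7)
  after r: (1 7 6 4 3 5 2)
  after f: (1 2 5 3 6)(4 7)

f r r r f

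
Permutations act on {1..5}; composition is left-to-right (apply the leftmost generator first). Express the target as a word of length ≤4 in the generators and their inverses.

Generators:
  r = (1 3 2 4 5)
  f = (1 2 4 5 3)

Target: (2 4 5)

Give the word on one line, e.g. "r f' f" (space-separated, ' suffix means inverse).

f r' f

  after f: (1 2 4 5 3)
  after r': (1 3 5)
  after f: (2 4 5)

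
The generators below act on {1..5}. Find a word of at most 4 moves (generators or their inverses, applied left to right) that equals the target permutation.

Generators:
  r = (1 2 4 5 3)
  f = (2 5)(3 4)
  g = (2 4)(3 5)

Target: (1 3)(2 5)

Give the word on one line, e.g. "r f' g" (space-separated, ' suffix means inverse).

  after r: (1 2 4 5 3)
  after g': (1 4 3)
  after f': (1 3)(2 5)

r g' f'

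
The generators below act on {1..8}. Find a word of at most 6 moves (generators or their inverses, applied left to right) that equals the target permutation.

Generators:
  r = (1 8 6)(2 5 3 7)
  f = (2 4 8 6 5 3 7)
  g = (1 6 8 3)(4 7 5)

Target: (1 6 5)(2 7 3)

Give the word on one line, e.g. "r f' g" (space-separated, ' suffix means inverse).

f g' r' f'

  after f: (2 4 8 6 5 3 7)
  after g': (1 3 4 6 7 2 5 8)
  after r': (1 5)(3 4 8 6)
  after f': (1 6 5)(2 7 3)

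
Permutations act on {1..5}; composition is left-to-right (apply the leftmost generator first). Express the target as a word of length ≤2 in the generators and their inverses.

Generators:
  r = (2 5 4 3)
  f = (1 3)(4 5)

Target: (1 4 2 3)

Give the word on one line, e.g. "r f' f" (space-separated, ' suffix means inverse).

f' r'

  after f': (1 3)(4 5)
  after r': (1 4 2 3)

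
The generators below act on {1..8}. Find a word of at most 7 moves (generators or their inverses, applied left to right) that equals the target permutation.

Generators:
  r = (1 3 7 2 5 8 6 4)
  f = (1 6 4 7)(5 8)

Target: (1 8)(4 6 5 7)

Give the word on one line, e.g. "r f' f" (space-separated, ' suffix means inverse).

  after r': (1 4 6 8 5 2 7 3)
  after r': (1 6 5 7)(2 3 4 8)
  after r': (1 8 7 4 5 3 6 2)
  after f': (1 5 3)(2 7 6)(4 8)
  after r: (1 8)(4 6 5 7)

r' r' r' f' r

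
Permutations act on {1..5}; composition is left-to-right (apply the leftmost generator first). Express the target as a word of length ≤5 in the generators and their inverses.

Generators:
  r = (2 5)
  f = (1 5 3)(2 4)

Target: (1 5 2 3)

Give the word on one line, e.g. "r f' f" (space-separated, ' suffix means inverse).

r' f' f'

  after r': (2 5)
  after f': (1 3 5 4 2)
  after f': (1 5 2 3)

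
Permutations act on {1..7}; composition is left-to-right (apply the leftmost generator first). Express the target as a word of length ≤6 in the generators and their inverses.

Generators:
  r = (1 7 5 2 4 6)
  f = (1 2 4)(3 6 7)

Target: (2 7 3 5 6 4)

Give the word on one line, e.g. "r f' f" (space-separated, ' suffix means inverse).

f r' r' r'

  after f: (1 2 4)(3 6 7)
  after r': (1 5 7 3 4 6)
  after r': (1 7 3 2 5)
  after r': (2 7 3 5 6 4)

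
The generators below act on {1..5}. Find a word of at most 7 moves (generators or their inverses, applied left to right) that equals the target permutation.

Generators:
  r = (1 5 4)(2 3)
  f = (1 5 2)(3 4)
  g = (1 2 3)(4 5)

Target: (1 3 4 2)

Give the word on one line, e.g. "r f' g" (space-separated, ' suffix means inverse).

f' f' f' g g

  after f': (1 2 5)(3 4)
  after f': (1 5 2)
  after f': (3 4)
  after g: (1 2 3 5 4)
  after g: (1 3 4 2)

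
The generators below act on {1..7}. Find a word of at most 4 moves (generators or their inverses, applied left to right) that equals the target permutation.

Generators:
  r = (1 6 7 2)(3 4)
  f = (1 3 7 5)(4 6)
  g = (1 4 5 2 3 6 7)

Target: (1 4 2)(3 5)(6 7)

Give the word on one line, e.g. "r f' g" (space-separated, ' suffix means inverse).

f' g g r'

  after f': (1 5 7 3)(4 6)
  after g: (1 2 3 4 7 6 5)
  after g: (1 3 5 4)(2 6)
  after r': (1 4 2)(3 5)(6 7)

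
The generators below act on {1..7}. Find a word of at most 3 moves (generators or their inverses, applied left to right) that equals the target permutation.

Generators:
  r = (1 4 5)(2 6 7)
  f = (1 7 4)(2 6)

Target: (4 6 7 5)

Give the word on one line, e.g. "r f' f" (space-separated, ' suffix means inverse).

  after f': (1 4 7)(2 6)
  after r': (4 6 7 5)

f' r'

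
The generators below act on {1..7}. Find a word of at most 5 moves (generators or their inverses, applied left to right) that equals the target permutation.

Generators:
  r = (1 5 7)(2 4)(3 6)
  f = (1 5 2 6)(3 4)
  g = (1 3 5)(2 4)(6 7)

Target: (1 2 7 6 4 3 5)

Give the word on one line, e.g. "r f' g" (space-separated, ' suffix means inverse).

  after g': (1 5 3)(2 4)(6 7)
  after f': (2 3 6 7)(4 5)
  after g: (1 3 7 4)(2 5)
  after f': (1 4 6 2)(3 7)
  after r': (1 2 7 6 4 3 5)

g' f' g f' r'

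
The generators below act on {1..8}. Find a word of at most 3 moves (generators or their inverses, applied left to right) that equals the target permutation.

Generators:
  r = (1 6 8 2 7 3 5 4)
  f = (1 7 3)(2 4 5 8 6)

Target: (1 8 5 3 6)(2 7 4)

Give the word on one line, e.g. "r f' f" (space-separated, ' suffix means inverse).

  after r: (1 6 8 2 7 3 5 4)
  after f: (1 2 3 8 4 7)
  after r': (1 8 5 3 6)(2 7 4)

r f r'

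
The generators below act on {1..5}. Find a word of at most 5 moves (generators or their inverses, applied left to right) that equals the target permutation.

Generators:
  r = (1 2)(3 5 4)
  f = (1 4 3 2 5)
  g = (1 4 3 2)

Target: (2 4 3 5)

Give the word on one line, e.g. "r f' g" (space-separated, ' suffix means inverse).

r f r' r' f'

  after r: (1 2)(3 5 4)
  after f: (1 5 3)(2 4)
  after r': (1 3 2 5 4)
  after r': (1 4 2 3)
  after f': (2 4 3 5)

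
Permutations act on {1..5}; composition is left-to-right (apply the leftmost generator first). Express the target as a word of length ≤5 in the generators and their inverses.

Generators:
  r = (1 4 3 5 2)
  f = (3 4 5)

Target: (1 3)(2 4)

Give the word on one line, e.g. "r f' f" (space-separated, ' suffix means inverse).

  after r': (1 2 5 3 4)
  after r': (1 5 4 2 3)
  after f': (1 4 2 5 3)
  after f': (1 3)(2 4)

r' r' f' f'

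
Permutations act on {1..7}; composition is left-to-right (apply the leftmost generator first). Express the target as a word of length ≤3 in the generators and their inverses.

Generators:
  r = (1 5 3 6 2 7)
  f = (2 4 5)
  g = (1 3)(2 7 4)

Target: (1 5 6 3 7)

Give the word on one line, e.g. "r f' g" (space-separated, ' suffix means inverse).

g f r'

  after g: (1 3)(2 7 4)
  after f: (1 3)(2 7 5)
  after r': (1 5 6 3 7)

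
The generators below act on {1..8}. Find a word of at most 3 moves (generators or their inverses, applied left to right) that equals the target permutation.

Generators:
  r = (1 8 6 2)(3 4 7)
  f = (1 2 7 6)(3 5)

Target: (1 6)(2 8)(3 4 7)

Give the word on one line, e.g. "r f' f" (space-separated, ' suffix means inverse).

  after r': (1 2 6 8)(3 7 4)
  after r': (1 6)(2 8)(3 4 7)

r' r'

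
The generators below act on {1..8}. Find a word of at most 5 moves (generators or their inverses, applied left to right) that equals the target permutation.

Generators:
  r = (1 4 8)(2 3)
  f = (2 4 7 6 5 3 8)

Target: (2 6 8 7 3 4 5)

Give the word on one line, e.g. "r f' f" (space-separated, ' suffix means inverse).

f f f

  after f: (2 4 7 6 5 3 8)
  after f: (2 7 5 8 4 6 3)
  after f: (2 6 8 7 3 4 5)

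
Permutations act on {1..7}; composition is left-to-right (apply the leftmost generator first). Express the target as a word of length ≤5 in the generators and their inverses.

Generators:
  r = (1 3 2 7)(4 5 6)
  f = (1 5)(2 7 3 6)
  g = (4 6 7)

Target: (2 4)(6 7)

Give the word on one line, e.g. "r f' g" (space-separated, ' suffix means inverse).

  after f: (1 5)(2 7 3 6)
  after g: (1 5)(2 4 6)(3 7)
  after f: (2 4)(6 7)

f g f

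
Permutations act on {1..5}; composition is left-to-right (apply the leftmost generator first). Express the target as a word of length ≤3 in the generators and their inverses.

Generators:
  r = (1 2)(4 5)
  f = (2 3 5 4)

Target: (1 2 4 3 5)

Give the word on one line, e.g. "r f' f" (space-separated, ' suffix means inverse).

  after f: (2 3 5 4)
  after f: (2 5)(3 4)
  after r': (1 2 4 3 5)

f f r'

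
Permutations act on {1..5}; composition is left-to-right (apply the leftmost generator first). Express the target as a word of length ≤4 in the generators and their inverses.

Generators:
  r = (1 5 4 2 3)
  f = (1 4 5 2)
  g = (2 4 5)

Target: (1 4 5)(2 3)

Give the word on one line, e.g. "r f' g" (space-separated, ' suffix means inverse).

r f'

  after r: (1 5 4 2 3)
  after f': (1 4 5)(2 3)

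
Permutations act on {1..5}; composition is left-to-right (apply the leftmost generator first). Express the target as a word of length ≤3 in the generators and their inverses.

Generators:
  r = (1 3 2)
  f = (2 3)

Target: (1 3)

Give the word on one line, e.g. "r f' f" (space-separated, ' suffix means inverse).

  after r': (1 2 3)
  after f': (1 3)

r' f'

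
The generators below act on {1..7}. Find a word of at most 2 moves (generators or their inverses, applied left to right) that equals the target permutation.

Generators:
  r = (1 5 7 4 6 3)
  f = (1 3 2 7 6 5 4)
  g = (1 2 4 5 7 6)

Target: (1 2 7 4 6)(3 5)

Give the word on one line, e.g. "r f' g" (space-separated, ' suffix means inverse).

r' f

  after r': (1 3 6 4 7 5)
  after f: (1 2 7 4 6)(3 5)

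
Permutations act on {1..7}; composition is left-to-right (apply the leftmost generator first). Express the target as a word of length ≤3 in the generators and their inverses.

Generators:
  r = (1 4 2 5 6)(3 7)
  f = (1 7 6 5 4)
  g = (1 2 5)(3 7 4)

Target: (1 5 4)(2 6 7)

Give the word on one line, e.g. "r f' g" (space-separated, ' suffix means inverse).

  after f': (1 4 5 6 7)
  after r: (1 2 5)(3 7 4 6)
  after r: (1 5 4)(2 6 7)

f' r r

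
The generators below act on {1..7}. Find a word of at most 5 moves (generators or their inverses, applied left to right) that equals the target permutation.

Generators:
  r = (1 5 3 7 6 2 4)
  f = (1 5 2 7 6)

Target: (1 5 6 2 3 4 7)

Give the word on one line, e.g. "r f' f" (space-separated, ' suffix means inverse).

f' r' f r f'

  after f': (1 6 7 2 5)
  after r': (1 7 6 3 5 4 2)
  after f: (1 6 3 2 5 4 7)
  after r: (1 2 3 4 6 7 5)
  after f': (1 5 6 2 3 4 7)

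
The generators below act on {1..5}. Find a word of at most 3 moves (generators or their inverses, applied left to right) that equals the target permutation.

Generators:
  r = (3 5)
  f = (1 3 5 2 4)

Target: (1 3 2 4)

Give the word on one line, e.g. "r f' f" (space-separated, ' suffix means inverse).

  after r': (3 5)
  after f: (1 3 2 4)

r' f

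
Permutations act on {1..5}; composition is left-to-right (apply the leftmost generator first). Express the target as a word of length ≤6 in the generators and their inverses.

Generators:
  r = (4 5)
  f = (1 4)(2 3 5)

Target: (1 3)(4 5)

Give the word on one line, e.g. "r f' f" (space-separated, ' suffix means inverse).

f r' f' r'

  after f: (1 4)(2 3 5)
  after r': (1 5 2 3 4)
  after f': (1 3)
  after r': (1 3)(4 5)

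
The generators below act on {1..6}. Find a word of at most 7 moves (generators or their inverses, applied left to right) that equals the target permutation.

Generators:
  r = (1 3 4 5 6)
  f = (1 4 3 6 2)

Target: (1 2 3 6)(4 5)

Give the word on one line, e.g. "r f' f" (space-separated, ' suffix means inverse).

  after f: (1 4 3 6 2)
  after r': (1 3 5 4)(2 6)
  after r': (2 5 3 4 6)
  after r': (1 6 2 4 5)
  after f: (1 2 3 6)(4 5)

f r' r' r' f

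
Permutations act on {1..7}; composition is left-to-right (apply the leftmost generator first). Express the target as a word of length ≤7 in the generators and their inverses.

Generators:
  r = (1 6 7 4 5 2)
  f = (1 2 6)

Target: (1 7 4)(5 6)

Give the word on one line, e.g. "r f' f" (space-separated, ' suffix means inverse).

  after f: (1 2 6)
  after r': (1 5 4 7 6 2)
  after f': (1 5 4 7 2 6)
  after r': (1 4 6 2)(5 7)
  after r': (1 7 4)(5 6)

f r' f' r' r'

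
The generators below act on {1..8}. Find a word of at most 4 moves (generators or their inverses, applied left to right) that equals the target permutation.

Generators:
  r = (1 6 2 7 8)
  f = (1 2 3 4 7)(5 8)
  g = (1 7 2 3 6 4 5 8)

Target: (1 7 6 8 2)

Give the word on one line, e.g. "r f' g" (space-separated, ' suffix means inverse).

r' r'

  after r': (1 8 7 2 6)
  after r': (1 7 6 8 2)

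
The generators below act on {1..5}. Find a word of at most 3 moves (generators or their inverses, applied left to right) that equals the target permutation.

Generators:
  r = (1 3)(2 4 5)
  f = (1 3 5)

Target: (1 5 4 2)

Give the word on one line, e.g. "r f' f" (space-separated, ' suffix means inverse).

r' f' f'

  after r': (1 3)(2 5 4)
  after f': (2 3 5 4)
  after f': (1 5 4 2)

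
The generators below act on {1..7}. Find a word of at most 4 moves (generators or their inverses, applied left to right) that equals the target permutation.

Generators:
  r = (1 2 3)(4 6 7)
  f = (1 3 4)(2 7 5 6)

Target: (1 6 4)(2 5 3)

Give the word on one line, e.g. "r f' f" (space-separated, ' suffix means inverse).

  after f: (1 3 4)(2 7 5 6)
  after r': (1 2 6)(3 7 5 4)
  after f': (1 6 4)(2 5 3)

f r' f'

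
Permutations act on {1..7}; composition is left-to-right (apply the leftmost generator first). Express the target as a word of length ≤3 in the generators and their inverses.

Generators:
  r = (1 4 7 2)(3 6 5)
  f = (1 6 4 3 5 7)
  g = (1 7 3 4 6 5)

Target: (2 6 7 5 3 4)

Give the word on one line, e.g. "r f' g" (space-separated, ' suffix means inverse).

  after r': (1 2 7 4)(3 5 6)
  after g: (1 2 3)(4 7 6)
  after r: (2 6 7 5 3 4)

r' g r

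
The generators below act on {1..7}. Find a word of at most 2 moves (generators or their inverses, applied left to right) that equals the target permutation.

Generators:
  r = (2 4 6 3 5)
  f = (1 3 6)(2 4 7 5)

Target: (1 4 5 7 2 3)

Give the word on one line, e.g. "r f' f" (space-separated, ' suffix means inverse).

  after f': (1 6 3)(2 5 7 4)
  after r': (1 4 5 7 2 3)

f' r'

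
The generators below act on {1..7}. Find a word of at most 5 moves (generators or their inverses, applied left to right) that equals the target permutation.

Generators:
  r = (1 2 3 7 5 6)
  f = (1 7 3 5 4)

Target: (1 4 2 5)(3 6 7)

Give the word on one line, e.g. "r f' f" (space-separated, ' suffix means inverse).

  after f: (1 7 3 5 4)
  after r: (1 5 4 2 3 6)
  after f: (1 4 2 5)(3 6 7)

f r f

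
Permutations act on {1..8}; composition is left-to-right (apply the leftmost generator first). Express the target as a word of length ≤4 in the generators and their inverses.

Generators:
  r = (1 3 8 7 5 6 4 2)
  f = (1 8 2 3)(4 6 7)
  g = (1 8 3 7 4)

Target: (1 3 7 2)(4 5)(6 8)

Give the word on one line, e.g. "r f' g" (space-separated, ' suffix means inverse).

  after f: (1 8 2 3)(4 6 7)
  after g': (2 8)(3 4 6)
  after r': (1 2 3 6)(4 5 7 8)
  after f: (1 3 7 2)(4 5)(6 8)

f g' r' f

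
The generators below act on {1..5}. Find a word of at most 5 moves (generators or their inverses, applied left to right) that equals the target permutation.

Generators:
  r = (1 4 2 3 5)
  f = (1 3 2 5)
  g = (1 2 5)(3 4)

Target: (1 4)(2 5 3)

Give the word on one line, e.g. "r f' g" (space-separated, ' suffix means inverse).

r' g f g

  after r': (1 5 3 2 4)
  after g: (2 3 5 4)
  after f: (1 3)(4 5)
  after g: (1 4)(2 5 3)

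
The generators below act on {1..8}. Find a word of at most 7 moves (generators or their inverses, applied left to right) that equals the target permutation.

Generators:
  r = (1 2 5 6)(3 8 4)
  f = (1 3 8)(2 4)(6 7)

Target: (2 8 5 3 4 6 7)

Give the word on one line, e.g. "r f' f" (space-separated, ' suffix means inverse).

f r' r' f' f'

  after f: (1 3 8)(2 4)(6 7)
  after r': (1 4)(2 8 6 7 5)
  after r': (1 8 5)(2 3 4 6 7)
  after f': (1 3 2)(4 7)(5 8)
  after f': (2 8 5 3 4 6 7)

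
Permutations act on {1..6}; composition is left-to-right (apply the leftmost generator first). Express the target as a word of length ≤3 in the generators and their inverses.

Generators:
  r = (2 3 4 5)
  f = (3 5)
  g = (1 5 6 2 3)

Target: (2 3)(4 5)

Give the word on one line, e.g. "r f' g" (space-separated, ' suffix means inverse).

  after f': (3 5)
  after r: (2 3)(4 5)

f' r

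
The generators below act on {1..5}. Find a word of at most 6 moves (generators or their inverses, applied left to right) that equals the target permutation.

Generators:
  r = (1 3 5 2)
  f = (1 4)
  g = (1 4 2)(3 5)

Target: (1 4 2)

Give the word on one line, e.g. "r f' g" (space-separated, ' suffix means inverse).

  after g: (1 4 2)(3 5)
  after g: (1 2 4)
  after g: (3 5)
  after g: (1 4 2)

g g g g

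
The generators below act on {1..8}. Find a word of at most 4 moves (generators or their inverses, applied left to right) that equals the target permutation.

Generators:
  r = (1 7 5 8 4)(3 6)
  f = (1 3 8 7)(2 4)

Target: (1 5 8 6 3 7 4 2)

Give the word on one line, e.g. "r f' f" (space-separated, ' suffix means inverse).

f' r

  after f': (1 7 8 3)(2 4)
  after r: (1 5 8 6 3 7 4 2)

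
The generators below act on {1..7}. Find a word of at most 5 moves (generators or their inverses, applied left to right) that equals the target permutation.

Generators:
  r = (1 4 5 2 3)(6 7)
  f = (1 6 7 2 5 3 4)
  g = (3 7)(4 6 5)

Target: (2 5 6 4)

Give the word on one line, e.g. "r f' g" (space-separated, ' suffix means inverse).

  after f: (1 6 7 2 5 3 4)
  after r': (1 7 5 2 4 3)
  after f': (1 6)(2 3 4 5 7)
  after f': (2 5 6 4)

f r' f' f'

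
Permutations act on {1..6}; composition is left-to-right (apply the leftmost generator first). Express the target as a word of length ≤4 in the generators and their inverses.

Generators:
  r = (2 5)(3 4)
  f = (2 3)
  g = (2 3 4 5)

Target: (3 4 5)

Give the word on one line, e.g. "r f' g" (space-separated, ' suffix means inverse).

g' f r'

  after g': (2 5 4 3)
  after f: (2 5 4)
  after r': (3 4 5)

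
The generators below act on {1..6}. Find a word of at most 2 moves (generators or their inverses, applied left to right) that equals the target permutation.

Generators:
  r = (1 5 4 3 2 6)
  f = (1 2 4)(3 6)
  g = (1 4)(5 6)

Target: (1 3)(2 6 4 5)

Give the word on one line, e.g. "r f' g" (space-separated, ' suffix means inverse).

r' f

  after r': (1 6 2 3 4 5)
  after f: (1 3)(2 6 4 5)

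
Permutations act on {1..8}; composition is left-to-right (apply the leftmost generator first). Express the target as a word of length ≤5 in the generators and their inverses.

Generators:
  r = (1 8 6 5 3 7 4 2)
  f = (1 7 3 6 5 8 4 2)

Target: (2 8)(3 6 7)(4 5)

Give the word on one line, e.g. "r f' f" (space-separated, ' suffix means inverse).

  after f: (1 7 3 6 5 8 4 2)
  after r': (1 3 8 7 5)
  after f': (1 7 6 3 5 2 4 8)
  after f': (2 8)(3 6 7)(4 5)

f r' f' f'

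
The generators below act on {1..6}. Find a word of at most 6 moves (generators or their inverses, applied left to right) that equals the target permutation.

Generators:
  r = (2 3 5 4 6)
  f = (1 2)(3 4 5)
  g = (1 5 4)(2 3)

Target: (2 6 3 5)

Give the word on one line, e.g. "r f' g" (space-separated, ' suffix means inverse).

  after f: (1 2)(3 4 5)
  after g': (1 3 5 2 4)
  after r: (1 5 3 4)(2 6)
  after g': (2 6 3 5)

f g' r g'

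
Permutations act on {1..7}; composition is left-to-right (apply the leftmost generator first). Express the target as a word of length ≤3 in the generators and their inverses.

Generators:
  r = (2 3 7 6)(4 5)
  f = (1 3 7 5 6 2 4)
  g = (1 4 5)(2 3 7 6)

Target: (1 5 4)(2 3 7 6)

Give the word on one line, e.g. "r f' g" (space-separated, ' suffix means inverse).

r' g r

  after r': (2 6 7 3)(4 5)
  after g: (1 4)
  after r: (1 5 4)(2 3 7 6)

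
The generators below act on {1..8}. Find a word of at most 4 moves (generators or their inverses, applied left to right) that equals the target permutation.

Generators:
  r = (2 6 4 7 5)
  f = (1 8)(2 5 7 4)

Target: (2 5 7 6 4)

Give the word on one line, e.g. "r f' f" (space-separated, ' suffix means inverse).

f f r

  after f: (1 8)(2 5 7 4)
  after f: (2 7)(4 5)
  after r: (2 5 7 6 4)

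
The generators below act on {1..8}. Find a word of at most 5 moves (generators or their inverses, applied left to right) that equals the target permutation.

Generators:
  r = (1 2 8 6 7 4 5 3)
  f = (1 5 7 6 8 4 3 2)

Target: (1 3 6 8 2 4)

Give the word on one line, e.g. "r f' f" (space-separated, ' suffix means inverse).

  after f': (1 2 3 4 8 6 7 5)
  after r': (2 5 3 7 4)
  after r': (1 3 6 8 2 4)

f' r' r'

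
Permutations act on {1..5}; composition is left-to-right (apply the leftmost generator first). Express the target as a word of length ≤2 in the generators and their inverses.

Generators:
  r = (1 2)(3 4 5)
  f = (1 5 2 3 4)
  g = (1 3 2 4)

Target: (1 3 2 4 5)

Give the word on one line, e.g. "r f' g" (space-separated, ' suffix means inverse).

r g'

  after r: (1 2)(3 4 5)
  after g': (1 3 2 4 5)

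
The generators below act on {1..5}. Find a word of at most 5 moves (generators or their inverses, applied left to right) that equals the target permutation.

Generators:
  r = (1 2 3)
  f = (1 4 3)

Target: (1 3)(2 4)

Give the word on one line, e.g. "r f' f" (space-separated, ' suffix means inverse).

r f f r' r'

  after r: (1 2 3)
  after f: (1 2)(3 4)
  after f: (1 2 4)
  after r': (2 4 3)
  after r': (1 3)(2 4)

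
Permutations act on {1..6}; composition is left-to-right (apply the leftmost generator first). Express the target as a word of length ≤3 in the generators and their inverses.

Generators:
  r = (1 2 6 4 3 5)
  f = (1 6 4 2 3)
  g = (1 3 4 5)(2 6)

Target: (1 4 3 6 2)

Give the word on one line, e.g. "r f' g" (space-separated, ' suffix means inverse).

  after f: (1 6 4 2 3)
  after f: (1 4 3 6 2)

f f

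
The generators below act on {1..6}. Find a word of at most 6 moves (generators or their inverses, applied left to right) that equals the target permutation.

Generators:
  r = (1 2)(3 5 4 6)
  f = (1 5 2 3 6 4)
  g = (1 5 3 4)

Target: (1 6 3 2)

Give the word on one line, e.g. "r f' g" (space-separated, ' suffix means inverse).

g f' f' f' g

  after g: (1 5 3 4)
  after f': (2 5)(3 6)
  after f': (1 4 6 2)
  after f': (1 6 5)(2 4 3)
  after g: (1 6 3 2)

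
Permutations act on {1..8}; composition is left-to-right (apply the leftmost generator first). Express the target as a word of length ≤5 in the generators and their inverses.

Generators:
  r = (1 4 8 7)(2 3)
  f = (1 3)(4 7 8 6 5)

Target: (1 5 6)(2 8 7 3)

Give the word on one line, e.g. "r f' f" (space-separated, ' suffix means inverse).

  after r: (1 4 8 7)(2 3)
  after f': (1 5 6 8 4 7 3 2)
  after r: (1 5 6 7 2 4)
  after r: (1 5 6)(2 8 7 3)

r f' r r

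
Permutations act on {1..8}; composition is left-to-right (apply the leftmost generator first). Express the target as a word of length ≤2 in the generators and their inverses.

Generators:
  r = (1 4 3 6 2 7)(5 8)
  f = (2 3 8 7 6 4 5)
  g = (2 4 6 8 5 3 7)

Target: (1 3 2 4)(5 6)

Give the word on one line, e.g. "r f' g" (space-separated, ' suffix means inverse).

r' g'

  after r': (1 7 2 6 3 4)(5 8)
  after g': (1 3 2 4)(5 6)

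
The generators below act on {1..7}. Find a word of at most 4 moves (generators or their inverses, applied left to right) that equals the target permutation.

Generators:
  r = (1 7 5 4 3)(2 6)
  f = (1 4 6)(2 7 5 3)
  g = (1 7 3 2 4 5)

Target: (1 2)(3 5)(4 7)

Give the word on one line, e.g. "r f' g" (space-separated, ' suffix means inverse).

  after g: (1 7 3 2 4 5)
  after g: (1 3 4)(2 5 7)
  after g: (1 2)(3 5)(4 7)

g g g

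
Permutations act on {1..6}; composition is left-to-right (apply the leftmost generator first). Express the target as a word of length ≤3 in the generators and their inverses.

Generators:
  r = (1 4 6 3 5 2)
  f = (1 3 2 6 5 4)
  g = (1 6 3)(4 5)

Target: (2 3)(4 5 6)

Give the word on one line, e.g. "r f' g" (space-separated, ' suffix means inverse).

r' f' g

  after r': (1 2 5 3 6 4)
  after f': (1 3 2 6 5)
  after g: (2 3)(4 5 6)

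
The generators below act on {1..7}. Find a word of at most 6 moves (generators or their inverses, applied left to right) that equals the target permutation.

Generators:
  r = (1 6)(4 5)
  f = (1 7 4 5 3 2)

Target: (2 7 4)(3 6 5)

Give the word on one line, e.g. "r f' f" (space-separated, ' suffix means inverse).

r' f f r'

  after r': (1 6)(4 5)
  after f: (1 6 7 4 3 2)
  after f: (1 6 4 2 7 5 3)
  after r': (2 7 4)(3 6 5)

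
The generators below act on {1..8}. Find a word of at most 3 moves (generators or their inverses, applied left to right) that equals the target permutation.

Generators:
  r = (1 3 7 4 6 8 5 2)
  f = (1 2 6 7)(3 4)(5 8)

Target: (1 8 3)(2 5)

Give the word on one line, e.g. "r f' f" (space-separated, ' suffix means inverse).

  after r': (1 2 5 8 6 4 7 3)
  after r': (1 5 6 7)(2 8 4 3)
  after f': (1 8 3)(2 5)

r' r' f'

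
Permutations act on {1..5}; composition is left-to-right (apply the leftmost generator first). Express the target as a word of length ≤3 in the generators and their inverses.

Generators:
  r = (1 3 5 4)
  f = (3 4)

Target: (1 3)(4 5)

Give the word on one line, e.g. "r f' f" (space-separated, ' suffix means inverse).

  after r': (1 4 5 3)
  after f: (1 3)(4 5)

r' f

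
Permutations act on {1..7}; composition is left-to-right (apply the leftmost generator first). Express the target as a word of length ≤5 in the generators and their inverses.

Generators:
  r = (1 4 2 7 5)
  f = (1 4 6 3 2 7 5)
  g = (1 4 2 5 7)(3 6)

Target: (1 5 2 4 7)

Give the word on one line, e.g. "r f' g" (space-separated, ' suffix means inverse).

g' r' g

  after g': (1 7 5 2 4)(3 6)
  after r': (1 2)(3 6)(4 5)
  after g: (1 5 2 4 7)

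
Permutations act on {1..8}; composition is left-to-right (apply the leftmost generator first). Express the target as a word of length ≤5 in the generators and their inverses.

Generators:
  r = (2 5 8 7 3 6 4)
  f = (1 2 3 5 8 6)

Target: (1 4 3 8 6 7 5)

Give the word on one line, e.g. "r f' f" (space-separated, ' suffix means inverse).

f' r f

  after f': (1 6 8 5 3 2)
  after r: (1 4 2)(3 5 6 7)
  after f: (1 4 3 8 6 7 5)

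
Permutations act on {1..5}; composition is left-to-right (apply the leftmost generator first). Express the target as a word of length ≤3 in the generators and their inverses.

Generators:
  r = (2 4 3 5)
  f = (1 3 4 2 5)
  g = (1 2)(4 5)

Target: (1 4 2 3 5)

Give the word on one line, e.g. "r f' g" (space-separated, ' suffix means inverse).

  after g': (1 2)(4 5)
  after f: (1 5 2 3 4)
  after g': (1 4 2 3 5)

g' f g'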